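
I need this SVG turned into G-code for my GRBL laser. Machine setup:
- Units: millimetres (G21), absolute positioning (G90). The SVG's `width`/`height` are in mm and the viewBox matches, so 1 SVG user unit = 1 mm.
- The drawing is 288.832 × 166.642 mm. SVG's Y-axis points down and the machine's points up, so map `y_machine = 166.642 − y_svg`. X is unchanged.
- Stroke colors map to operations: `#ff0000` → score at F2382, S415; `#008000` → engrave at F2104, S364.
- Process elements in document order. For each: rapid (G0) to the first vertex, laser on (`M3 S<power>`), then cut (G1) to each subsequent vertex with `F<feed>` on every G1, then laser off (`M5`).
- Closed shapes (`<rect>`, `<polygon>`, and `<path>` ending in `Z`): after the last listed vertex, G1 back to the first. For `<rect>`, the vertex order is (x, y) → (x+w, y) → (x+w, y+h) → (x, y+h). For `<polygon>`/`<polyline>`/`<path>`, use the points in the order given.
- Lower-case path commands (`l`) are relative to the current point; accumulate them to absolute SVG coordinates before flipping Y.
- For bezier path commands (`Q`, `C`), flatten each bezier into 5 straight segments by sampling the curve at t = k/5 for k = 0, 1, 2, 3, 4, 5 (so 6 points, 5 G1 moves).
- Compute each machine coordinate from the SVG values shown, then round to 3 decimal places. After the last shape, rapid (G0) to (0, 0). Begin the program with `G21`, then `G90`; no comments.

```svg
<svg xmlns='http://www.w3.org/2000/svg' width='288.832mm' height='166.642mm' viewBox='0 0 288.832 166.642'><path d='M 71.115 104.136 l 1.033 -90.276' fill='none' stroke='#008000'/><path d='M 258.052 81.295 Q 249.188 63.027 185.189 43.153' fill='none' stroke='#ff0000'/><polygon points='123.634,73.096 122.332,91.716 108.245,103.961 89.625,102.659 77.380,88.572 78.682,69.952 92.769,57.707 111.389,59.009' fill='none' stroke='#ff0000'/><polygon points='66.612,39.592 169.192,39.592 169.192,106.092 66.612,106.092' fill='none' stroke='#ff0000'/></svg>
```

1 u = 1 mm; y_m = 166.642 − y.

[1] `<path>` line segment, #008000→engrave S364 F2104: (71.115,62.506) → (72.148,152.782)

[2] `<path>` quadratic bezier, #ff0000→score S415 F2382: (258.052,85.347) → (252.301,92.718) → (242.139,100.218) → (227.567,107.847) → (208.583,115.604) → (185.189,123.489)

[3] `<polygon>` regular polygon, #ff0000→score S415 F2382: (123.634,93.546) → (122.332,74.926) → (108.245,62.681) → (89.625,63.983) → (77.380,78.070) → (78.682,96.690) → (92.769,108.935) → (111.389,107.633) → (123.634,93.546) (closed)

[4] `<polygon>` rectangle, #ff0000→score S415 F2382: (66.612,127.050) → (169.192,127.050) → (169.192,60.550) → (66.612,60.550) → (66.612,127.050) (closed)

G21
G90
G0 X71.115 Y62.506
M3 S364
G1 X72.148 Y152.782 F2104
M5
G0 X258.052 Y85.347
M3 S415
G1 X252.301 Y92.718 F2382
G1 X242.139 Y100.218 F2382
G1 X227.567 Y107.847 F2382
G1 X208.583 Y115.604 F2382
G1 X185.189 Y123.489 F2382
M5
G0 X123.634 Y93.546
M3 S415
G1 X122.332 Y74.926 F2382
G1 X108.245 Y62.681 F2382
G1 X89.625 Y63.983 F2382
G1 X77.380 Y78.070 F2382
G1 X78.682 Y96.690 F2382
G1 X92.769 Y108.935 F2382
G1 X111.389 Y107.633 F2382
G1 X123.634 Y93.546 F2382
M5
G0 X66.612 Y127.050
M3 S415
G1 X169.192 Y127.050 F2382
G1 X169.192 Y60.550 F2382
G1 X66.612 Y60.550 F2382
G1 X66.612 Y127.050 F2382
M5
G0 X0.000 Y0.000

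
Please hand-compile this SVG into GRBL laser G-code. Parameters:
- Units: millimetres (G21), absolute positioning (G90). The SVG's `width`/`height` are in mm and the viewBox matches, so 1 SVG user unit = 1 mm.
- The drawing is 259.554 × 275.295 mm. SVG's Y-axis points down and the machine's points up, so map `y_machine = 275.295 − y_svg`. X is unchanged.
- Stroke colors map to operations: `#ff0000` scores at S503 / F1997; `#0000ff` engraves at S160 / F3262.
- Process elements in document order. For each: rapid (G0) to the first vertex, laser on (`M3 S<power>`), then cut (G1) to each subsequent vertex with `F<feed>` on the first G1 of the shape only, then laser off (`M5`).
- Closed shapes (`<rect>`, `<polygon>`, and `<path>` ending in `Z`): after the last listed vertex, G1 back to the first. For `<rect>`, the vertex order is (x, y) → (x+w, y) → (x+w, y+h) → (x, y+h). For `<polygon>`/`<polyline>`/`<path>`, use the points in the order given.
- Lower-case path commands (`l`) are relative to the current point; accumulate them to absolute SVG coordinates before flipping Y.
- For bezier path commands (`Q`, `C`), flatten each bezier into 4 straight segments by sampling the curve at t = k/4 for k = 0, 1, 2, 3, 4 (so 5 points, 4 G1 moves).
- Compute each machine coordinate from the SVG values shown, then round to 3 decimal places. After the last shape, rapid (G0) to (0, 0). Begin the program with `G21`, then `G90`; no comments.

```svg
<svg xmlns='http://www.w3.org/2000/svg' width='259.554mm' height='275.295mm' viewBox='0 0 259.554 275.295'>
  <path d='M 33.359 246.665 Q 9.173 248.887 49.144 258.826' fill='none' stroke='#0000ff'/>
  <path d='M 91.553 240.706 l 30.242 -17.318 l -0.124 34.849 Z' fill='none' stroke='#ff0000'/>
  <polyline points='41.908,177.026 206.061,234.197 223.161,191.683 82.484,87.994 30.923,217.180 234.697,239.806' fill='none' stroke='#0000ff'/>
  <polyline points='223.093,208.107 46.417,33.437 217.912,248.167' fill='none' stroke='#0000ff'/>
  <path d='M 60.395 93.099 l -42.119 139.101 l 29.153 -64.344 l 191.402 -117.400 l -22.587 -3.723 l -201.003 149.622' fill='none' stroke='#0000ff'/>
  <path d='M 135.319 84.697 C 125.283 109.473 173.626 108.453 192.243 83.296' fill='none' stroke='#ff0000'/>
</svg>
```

Since the viewBox matches the mm dimensions, user units are millimetres directly. The only transform is the Y-flip y_m = 275.295 − y_svg.

Shape 1 is a quadratic bezier drawn with `<path>`. Its stroke #0000ff means engrave at S160, F3262. After flipping Y the toolpath is (33.359,28.630) → (25.276,27.037) → (25.212,24.479) → (33.168,20.956) → (49.144,16.469).

Shape 2 is a regular polygon drawn with `<path>`. Its stroke #ff0000 means score at S503, F1997. After flipping Y the toolpath is (91.553,34.589) → (121.795,51.907) → (121.671,17.058) → (91.553,34.589), returning to the start.

Shape 3 is a open polyline drawn with `<polyline>`. Its stroke #0000ff means engrave at S160, F3262. After flipping Y the toolpath is (41.908,98.269) → (206.061,41.098) → (223.161,83.612) → (82.484,187.301) → (30.923,58.115) → (234.697,35.489).

Shape 4 is a open polyline drawn with `<polyline>`. Its stroke #0000ff means engrave at S160, F3262. After flipping Y the toolpath is (223.093,67.188) → (46.417,241.858) → (217.912,27.128).

Shape 5 is a open polyline drawn with `<path>`. Its stroke #0000ff means engrave at S160, F3262. After flipping Y the toolpath is (60.395,182.196) → (18.276,43.095) → (47.429,107.439) → (238.831,224.839) → (216.244,228.562) → (15.241,78.940).

Shape 6 is a cubic bezier drawn with `<path>`. Its stroke #ff0000 means score at S503, F1997. After flipping Y the toolpath is (135.319,190.598) → (137.361,176.827) → (153.036,172.574) → (174.083,177.683) → (192.243,191.999).

G21
G90
G0 X33.359 Y28.630
M3 S160
G1 X25.276 Y27.037 F3262
G1 X25.212 Y24.479
G1 X33.168 Y20.956
G1 X49.144 Y16.469
M5
G0 X91.553 Y34.589
M3 S503
G1 X121.795 Y51.907 F1997
G1 X121.671 Y17.058
G1 X91.553 Y34.589
M5
G0 X41.908 Y98.269
M3 S160
G1 X206.061 Y41.098 F3262
G1 X223.161 Y83.612
G1 X82.484 Y187.301
G1 X30.923 Y58.115
G1 X234.697 Y35.489
M5
G0 X223.093 Y67.188
M3 S160
G1 X46.417 Y241.858 F3262
G1 X217.912 Y27.128
M5
G0 X60.395 Y182.196
M3 S160
G1 X18.276 Y43.095 F3262
G1 X47.429 Y107.439
G1 X238.831 Y224.839
G1 X216.244 Y228.562
G1 X15.241 Y78.940
M5
G0 X135.319 Y190.598
M3 S503
G1 X137.361 Y176.827 F1997
G1 X153.036 Y172.574
G1 X174.083 Y177.683
G1 X192.243 Y191.999
M5
G0 X0.000 Y0.000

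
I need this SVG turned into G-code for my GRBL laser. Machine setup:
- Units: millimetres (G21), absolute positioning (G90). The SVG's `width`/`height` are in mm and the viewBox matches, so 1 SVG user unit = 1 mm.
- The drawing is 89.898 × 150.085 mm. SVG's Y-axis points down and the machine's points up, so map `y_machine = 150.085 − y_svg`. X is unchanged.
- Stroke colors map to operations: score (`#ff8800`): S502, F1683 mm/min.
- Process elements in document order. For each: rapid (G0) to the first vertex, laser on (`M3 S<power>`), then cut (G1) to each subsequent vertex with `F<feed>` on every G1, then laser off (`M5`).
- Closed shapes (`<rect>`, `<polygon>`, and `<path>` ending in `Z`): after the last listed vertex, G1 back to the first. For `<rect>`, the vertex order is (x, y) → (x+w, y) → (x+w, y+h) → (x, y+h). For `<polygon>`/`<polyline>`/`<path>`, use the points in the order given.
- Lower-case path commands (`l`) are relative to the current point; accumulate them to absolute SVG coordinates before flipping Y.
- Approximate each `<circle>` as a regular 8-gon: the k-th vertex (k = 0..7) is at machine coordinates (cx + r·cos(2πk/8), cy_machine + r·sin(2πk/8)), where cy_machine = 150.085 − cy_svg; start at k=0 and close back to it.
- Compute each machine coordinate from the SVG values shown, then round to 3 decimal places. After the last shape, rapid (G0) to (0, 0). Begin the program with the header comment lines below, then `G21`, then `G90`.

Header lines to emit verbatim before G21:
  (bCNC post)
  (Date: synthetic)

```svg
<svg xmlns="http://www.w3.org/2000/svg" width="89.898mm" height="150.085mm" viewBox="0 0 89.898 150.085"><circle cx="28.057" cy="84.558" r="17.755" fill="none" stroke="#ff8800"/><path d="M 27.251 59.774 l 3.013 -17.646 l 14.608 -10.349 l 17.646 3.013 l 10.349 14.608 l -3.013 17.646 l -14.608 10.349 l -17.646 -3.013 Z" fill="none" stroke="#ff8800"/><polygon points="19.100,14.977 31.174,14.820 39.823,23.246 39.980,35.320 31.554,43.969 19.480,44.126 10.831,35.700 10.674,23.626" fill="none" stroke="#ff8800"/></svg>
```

(bCNC post)
(Date: synthetic)
G21
G90
G0 X45.812 Y65.527
M3 S502
G1 X40.612 Y78.082 F1683
G1 X28.057 Y83.282 F1683
G1 X15.502 Y78.082 F1683
G1 X10.302 Y65.527 F1683
G1 X15.502 Y52.972 F1683
G1 X28.057 Y47.772 F1683
G1 X40.612 Y52.972 F1683
G1 X45.812 Y65.527 F1683
M5
G0 X27.251 Y90.311
M3 S502
G1 X30.264 Y107.957 F1683
G1 X44.872 Y118.306 F1683
G1 X62.518 Y115.293 F1683
G1 X72.867 Y100.685 F1683
G1 X69.854 Y83.039 F1683
G1 X55.246 Y72.690 F1683
G1 X37.600 Y75.703 F1683
G1 X27.251 Y90.311 F1683
M5
G0 X19.100 Y135.108
M3 S502
G1 X31.174 Y135.265 F1683
G1 X39.823 Y126.839 F1683
G1 X39.980 Y114.765 F1683
G1 X31.554 Y106.116 F1683
G1 X19.480 Y105.959 F1683
G1 X10.831 Y114.385 F1683
G1 X10.674 Y126.459 F1683
G1 X19.100 Y135.108 F1683
M5
G0 X0.000 Y0.000

viewBox `0 0 89.898 150.085` with mm width/height → 1 unit = 1 mm. Flip: y_m = 150.085 − y_svg.

**Shape 1** — `<circle>` circle, stroke `#ff8800` → score (S502, F1683). Machine vertices: (45.812,65.527) → (40.612,78.082) → (28.057,83.282) → (15.502,78.082) → (10.302,65.527) → (15.502,52.972) → (28.057,47.772) → (40.612,52.972) → (45.812,65.527). Closed: final G1 returns to the first vertex.

**Shape 2** — `<path>` regular polygon, stroke `#ff8800` → score (S502, F1683). Machine vertices: (27.251,90.311) → (30.264,107.957) → (44.872,118.306) → (62.518,115.293) → (72.867,100.685) → (69.854,83.039) → (55.246,72.690) → (37.600,75.703) → (27.251,90.311). Closed: final G1 returns to the first vertex.

**Shape 3** — `<polygon>` regular polygon, stroke `#ff8800` → score (S502, F1683). Machine vertices: (19.100,135.108) → (31.174,135.265) → (39.823,126.839) → (39.980,114.765) → (31.554,106.116) → (19.480,105.959) → (10.831,114.385) → (10.674,126.459) → (19.100,135.108). Closed: final G1 returns to the first vertex.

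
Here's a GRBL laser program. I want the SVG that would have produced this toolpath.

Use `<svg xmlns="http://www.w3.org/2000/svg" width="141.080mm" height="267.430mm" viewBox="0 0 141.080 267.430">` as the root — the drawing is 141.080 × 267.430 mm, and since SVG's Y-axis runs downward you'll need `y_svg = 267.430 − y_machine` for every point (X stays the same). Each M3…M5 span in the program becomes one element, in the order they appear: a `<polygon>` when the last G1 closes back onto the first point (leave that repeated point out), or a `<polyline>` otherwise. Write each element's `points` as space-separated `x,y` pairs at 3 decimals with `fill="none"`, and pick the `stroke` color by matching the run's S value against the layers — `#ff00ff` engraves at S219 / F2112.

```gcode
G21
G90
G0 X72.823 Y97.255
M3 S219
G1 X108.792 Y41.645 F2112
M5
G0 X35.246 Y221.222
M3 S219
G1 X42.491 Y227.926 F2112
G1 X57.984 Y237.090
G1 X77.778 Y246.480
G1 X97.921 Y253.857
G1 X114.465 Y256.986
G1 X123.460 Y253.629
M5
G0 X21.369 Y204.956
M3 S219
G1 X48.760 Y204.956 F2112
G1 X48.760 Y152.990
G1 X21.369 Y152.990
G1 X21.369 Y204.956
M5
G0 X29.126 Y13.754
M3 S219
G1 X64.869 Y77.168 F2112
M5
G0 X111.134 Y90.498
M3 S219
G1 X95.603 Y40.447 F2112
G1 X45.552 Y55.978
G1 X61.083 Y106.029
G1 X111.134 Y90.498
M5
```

Machine Y-up, SVG Y-down with viewBox height 267.430, so y_svg = 267.430 − y_machine; X carries over. Every run uses S219, so all elements get stroke `#ff00ff` (engrave).

Run 1: The run is open, so emit a `<polyline>` with points (Y-flipped): 72.823,170.175 108.792,225.785.

Run 2: The run is open, so emit a `<polyline>` with points (Y-flipped): 35.246,46.208 42.491,39.504 57.984,30.340 77.778,20.950 97.921,13.573 114.465,10.444 123.460,13.801.

Run 3: The run returns to its start, so emit a `<polygon>` with points (Y-flipped): 21.369,62.474 48.760,62.474 48.760,114.440 21.369,114.440.

Run 4: The run is open, so emit a `<polyline>` with points (Y-flipped): 29.126,253.676 64.869,190.262.

Run 5: The run returns to its start, so emit a `<polygon>` with points (Y-flipped): 111.134,176.932 95.603,226.983 45.552,211.452 61.083,161.401.

<svg xmlns="http://www.w3.org/2000/svg" width="141.080mm" height="267.430mm" viewBox="0 0 141.080 267.430">
  <polyline points="72.823,170.175 108.792,225.785" fill="none" stroke="#ff00ff"/>
  <polyline points="35.246,46.208 42.491,39.504 57.984,30.340 77.778,20.950 97.921,13.573 114.465,10.444 123.460,13.801" fill="none" stroke="#ff00ff"/>
  <polygon points="21.369,62.474 48.760,62.474 48.760,114.440 21.369,114.440" fill="none" stroke="#ff00ff"/>
  <polyline points="29.126,253.676 64.869,190.262" fill="none" stroke="#ff00ff"/>
  <polygon points="111.134,176.932 95.603,226.983 45.552,211.452 61.083,161.401" fill="none" stroke="#ff00ff"/>
</svg>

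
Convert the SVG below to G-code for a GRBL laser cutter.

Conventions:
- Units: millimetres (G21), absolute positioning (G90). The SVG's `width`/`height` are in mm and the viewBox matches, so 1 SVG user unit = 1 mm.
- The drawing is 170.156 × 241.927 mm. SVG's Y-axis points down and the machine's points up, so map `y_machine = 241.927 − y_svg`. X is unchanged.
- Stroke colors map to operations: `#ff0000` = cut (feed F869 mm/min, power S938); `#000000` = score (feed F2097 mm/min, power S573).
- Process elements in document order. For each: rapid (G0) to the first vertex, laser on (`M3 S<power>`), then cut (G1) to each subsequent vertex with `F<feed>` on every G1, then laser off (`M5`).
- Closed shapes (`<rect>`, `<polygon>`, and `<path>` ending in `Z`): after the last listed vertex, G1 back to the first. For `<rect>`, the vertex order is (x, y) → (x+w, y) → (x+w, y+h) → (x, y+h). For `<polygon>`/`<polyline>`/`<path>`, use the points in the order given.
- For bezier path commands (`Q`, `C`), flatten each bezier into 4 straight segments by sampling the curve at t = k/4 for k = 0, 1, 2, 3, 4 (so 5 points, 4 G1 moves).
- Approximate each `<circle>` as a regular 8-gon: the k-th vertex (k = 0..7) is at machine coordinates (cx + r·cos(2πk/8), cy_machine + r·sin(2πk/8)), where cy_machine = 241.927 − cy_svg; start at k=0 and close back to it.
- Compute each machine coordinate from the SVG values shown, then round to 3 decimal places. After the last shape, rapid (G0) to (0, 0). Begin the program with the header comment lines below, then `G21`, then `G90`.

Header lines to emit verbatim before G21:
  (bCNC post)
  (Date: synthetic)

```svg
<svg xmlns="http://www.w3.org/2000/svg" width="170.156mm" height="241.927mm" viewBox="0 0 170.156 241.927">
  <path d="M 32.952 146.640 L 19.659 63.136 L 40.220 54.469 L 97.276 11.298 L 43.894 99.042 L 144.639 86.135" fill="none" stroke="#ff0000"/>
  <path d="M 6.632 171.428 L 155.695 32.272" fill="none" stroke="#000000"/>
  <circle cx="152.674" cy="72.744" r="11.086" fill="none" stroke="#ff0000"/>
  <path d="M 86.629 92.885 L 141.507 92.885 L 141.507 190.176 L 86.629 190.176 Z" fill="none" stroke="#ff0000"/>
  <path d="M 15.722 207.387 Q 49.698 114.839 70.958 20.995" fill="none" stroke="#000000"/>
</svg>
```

(bCNC post)
(Date: synthetic)
G21
G90
G0 X32.952 Y95.287
M3 S938
G1 X19.659 Y178.791 F869
G1 X40.220 Y187.458 F869
G1 X97.276 Y230.629 F869
G1 X43.894 Y142.885 F869
G1 X144.639 Y155.792 F869
M5
G0 X6.632 Y70.499
M3 S573
G1 X155.695 Y209.655 F2097
M5
G0 X163.760 Y169.183
M3 S938
G1 X160.513 Y177.022 F869
G1 X152.674 Y180.269 F869
G1 X144.835 Y177.022 F869
G1 X141.588 Y169.183 F869
G1 X144.835 Y161.344 F869
G1 X152.674 Y158.097 F869
G1 X160.513 Y161.344 F869
G1 X163.760 Y169.183 F869
M5
G0 X86.629 Y149.042
M3 S938
G1 X141.507 Y149.042 F869
G1 X141.507 Y51.751 F869
G1 X86.629 Y51.751 F869
G1 X86.629 Y149.042 F869
M5
G0 X15.722 Y34.540
M3 S573
G1 X31.915 Y80.895 F2097
G1 X46.519 Y127.412 F2097
G1 X59.533 Y174.091 F2097
G1 X70.958 Y220.932 F2097
M5
G0 X0.000 Y0.000

1 u = 1 mm; y_m = 241.927 − y.

[1] `<path>` open polyline, #ff0000→cut S938 F869: (32.952,95.287) → (19.659,178.791) → (40.220,187.458) → (97.276,230.629) → (43.894,142.885) → (144.639,155.792)

[2] `<path>` line segment, #000000→score S573 F2097: (6.632,70.499) → (155.695,209.655)

[3] `<circle>` circle, #ff0000→cut S938 F869: (163.760,169.183) → (160.513,177.022) → (152.674,180.269) → (144.835,177.022) → (141.588,169.183) → (144.835,161.344) → (152.674,158.097) → (160.513,161.344) → (163.760,169.183) (closed)

[4] `<path>` rectangle, #ff0000→cut S938 F869: (86.629,149.042) → (141.507,149.042) → (141.507,51.751) → (86.629,51.751) → (86.629,149.042) (closed)

[5] `<path>` quadratic bezier, #000000→score S573 F2097: (15.722,34.540) → (31.915,80.895) → (46.519,127.412) → (59.533,174.091) → (70.958,220.932)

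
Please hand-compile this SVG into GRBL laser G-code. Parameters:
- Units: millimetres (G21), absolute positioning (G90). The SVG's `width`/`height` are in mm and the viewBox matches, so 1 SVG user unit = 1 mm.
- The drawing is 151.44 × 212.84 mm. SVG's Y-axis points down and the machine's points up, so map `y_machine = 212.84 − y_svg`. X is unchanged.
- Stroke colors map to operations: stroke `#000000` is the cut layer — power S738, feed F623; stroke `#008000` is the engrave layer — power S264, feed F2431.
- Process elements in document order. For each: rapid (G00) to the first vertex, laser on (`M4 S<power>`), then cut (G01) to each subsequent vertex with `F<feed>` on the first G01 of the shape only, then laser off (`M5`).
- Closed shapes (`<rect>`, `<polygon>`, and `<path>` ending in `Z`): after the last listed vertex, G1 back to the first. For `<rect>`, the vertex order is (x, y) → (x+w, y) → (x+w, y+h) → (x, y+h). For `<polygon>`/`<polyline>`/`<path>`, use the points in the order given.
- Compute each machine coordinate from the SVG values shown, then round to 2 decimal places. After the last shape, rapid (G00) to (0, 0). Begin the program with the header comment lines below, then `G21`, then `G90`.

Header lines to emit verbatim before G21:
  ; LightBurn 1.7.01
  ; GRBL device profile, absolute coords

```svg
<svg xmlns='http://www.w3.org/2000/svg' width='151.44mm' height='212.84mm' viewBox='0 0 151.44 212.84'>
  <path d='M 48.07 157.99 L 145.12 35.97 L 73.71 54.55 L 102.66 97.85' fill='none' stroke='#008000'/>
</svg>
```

; LightBurn 1.7.01
; GRBL device profile, absolute coords
G21
G90
G00 X48.07 Y54.85
M4 S264
G01 X145.12 Y176.87 F2431
G01 X73.71 Y158.29
G01 X102.66 Y114.99
M5
G00 X0.00 Y0.00

viewBox `0 0 151.44 212.84` with mm width/height → 1 unit = 1 mm. Flip: y_m = 212.84 − y_svg.

**Shape 1** — `<path>` open polyline, stroke `#008000` → engrave (S264, F2431). Machine vertices: (48.07,54.85) → (145.12,176.87) → (73.71,158.29) → (102.66,114.99). Open path.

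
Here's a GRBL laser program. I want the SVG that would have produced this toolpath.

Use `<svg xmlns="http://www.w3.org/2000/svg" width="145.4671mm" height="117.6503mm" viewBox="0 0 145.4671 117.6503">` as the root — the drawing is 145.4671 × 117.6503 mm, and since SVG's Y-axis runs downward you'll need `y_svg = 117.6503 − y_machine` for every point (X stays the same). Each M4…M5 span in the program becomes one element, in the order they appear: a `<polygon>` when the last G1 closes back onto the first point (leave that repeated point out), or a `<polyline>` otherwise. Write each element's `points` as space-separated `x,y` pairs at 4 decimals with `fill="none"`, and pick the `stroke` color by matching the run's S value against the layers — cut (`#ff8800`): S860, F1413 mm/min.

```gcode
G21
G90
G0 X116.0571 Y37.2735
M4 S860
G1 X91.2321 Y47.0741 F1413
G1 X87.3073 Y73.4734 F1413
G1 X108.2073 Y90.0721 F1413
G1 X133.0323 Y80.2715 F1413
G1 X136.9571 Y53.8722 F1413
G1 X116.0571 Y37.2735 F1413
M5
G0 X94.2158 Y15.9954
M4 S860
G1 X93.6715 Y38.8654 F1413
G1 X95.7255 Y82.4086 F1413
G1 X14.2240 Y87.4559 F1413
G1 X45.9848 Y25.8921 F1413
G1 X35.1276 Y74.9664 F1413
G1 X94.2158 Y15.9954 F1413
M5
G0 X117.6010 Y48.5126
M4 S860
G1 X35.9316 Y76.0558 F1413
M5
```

Machine Y-up, SVG Y-down with viewBox height 117.6503, so y_svg = 117.6503 − y_machine; X carries over. Every run uses S860, so all elements get stroke `#ff8800` (cut).

Run 1: The run returns to its start, so emit a `<polygon>` with points (Y-flipped): 116.0571,80.3768 91.2321,70.5762 87.3073,44.1769 108.2073,27.5782 133.0323,37.3788 136.9571,63.7781.

Run 2: The run returns to its start, so emit a `<polygon>` with points (Y-flipped): 94.2158,101.6549 93.6715,78.7849 95.7255,35.2417 14.2240,30.1944 45.9848,91.7582 35.1276,42.6839.

Run 3: The run is open, so emit a `<polyline>` with points (Y-flipped): 117.6010,69.1377 35.9316,41.5945.

<svg xmlns="http://www.w3.org/2000/svg" width="145.4671mm" height="117.6503mm" viewBox="0 0 145.4671 117.6503">
  <polygon points="116.0571,80.3768 91.2321,70.5762 87.3073,44.1769 108.2073,27.5782 133.0323,37.3788 136.9571,63.7781" fill="none" stroke="#ff8800"/>
  <polygon points="94.2158,101.6549 93.6715,78.7849 95.7255,35.2417 14.2240,30.1944 45.9848,91.7582 35.1276,42.6839" fill="none" stroke="#ff8800"/>
  <polyline points="117.6010,69.1377 35.9316,41.5945" fill="none" stroke="#ff8800"/>
</svg>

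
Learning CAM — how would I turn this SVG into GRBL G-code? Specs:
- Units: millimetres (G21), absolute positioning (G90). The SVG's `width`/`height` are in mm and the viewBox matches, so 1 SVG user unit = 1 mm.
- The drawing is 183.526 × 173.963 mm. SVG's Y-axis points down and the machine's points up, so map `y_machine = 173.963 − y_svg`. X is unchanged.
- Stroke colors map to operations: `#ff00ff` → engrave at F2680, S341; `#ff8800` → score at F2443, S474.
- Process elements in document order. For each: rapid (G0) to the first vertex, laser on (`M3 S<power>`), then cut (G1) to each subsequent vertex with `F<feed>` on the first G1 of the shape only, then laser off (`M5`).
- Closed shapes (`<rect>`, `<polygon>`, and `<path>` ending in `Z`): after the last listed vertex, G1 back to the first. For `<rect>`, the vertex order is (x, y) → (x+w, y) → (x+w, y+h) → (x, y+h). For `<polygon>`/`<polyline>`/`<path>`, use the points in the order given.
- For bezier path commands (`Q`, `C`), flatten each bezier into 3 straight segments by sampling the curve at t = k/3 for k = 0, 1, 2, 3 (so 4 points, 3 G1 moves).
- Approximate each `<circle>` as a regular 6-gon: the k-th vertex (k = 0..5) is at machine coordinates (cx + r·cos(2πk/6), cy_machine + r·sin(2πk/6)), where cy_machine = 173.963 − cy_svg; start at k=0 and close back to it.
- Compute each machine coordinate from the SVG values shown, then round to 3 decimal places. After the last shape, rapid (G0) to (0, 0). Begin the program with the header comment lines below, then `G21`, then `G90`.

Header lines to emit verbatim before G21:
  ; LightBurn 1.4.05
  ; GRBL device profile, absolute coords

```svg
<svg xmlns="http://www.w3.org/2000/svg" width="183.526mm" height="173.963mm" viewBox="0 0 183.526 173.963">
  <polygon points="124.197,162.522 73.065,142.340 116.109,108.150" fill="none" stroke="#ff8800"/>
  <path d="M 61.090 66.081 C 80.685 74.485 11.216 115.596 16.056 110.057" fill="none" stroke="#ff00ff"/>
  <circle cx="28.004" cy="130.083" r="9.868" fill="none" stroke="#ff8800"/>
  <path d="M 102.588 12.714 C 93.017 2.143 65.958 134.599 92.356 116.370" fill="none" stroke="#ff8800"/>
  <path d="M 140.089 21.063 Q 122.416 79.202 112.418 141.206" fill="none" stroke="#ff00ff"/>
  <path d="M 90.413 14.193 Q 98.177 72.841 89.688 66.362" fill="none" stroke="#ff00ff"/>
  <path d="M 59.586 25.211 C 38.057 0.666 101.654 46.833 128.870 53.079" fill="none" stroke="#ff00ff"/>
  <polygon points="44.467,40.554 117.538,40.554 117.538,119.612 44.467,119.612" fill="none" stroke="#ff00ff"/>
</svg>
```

; LightBurn 1.4.05
; GRBL device profile, absolute coords
G21
G90
G0 X124.197 Y11.441
M3 S474
G1 X73.065 Y31.623 F2443
G1 X116.109 Y65.813
G1 X124.197 Y11.441
M5
G0 X61.090 Y107.882
M3 S341
G1 X57.048 Y91.515 F2680
G1 X29.935 Y70.978
G1 X16.056 Y63.906
M5
G0 X37.872 Y43.880
M3 S474
G1 X32.938 Y52.426 F2443
G1 X23.070 Y52.426
G1 X18.136 Y43.880
G1 X23.070 Y35.334
G1 X32.938 Y35.334
G1 X37.872 Y43.880
M5
G0 X102.588 Y161.249
M3 S474
G1 X89.815 Y135.023 F2443
G1 X81.149 Y78.714
G1 X92.356 Y57.593
M5
G0 X140.089 Y152.900
M3 S341
G1 X129.160 Y113.711 F2680
G1 X119.936 Y73.664
G1 X112.418 Y32.757
M5
G0 X90.413 Y159.770
M3 S341
G1 X93.783 Y127.908 F2680
G1 X93.541 Y110.518
G1 X89.688 Y107.601
M5
G0 X59.586 Y148.752
M3 S341
G1 X61.932 Y153.824 F2680
G1 X94.027 Y136.339
G1 X128.870 Y120.884
M5
G0 X44.467 Y133.409
M3 S341
G1 X117.538 Y133.409 F2680
G1 X117.538 Y54.351
G1 X44.467 Y54.351
G1 X44.467 Y133.409
M5
G0 X0.000 Y0.000

viewBox `0 0 183.526 173.963` with mm width/height → 1 unit = 1 mm. Flip: y_m = 173.963 − y_svg.

**Shape 1** — `<polygon>` regular polygon, stroke `#ff8800` → score (S474, F2443). Machine vertices: (124.197,11.441) → (73.065,31.623) → (116.109,65.813) → (124.197,11.441). Closed: final G1 returns to the first vertex.

**Shape 2** — `<path>` cubic bezier, stroke `#ff00ff` → engrave (S341, F2680). Control points (SVG): P0=(61.090,66.081), P1=(80.685,74.485), P2=(11.216,115.596), P3=(16.056,110.057); sampled at t=k/3. Machine vertices: (61.090,107.882) → (57.048,91.515) → (29.935,70.978) → (16.056,63.906). Open path.

**Shape 3** — `<circle>` circle, stroke `#ff8800` → score (S474, F2443). Machine vertices: (37.872,43.880) → (32.938,52.426) → (23.070,52.426) → (18.136,43.880) → (23.070,35.334) → (32.938,35.334) → (37.872,43.880). Closed: final G1 returns to the first vertex.

**Shape 4** — `<path>` cubic bezier, stroke `#ff8800` → score (S474, F2443). Control points (SVG): P0=(102.588,12.714), P1=(93.017,2.143), P2=(65.958,134.599), P3=(92.356,116.370); sampled at t=k/3. Machine vertices: (102.588,161.249) → (89.815,135.023) → (81.149,78.714) → (92.356,57.593). Open path.

**Shape 5** — `<path>` quadratic bezier, stroke `#ff00ff` → engrave (S341, F2680). Control points (SVG): P0=(140.089,21.063), P1=(122.416,79.202), P2=(112.418,141.206); sampled at t=k/3. Machine vertices: (140.089,152.900) → (129.160,113.711) → (119.936,73.664) → (112.418,32.757). Open path.

**Shape 6** — `<path>` quadratic bezier, stroke `#ff00ff` → engrave (S341, F2680). Control points (SVG): P0=(90.413,14.193), P1=(98.177,72.841), P2=(89.688,66.362); sampled at t=k/3. Machine vertices: (90.413,159.770) → (93.783,127.908) → (93.541,110.518) → (89.688,107.601). Open path.

**Shape 7** — `<path>` cubic bezier, stroke `#ff00ff` → engrave (S341, F2680). Control points (SVG): P0=(59.586,25.211), P1=(38.057,0.666), P2=(101.654,46.833), P3=(128.870,53.079); sampled at t=k/3. Machine vertices: (59.586,148.752) → (61.932,153.824) → (94.027,136.339) → (128.870,120.884). Open path.

**Shape 8** — `<polygon>` rectangle, stroke `#ff00ff` → engrave (S341, F2680). Machine vertices: (44.467,133.409) → (117.538,133.409) → (117.538,54.351) → (44.467,54.351) → (44.467,133.409). Closed: final G1 returns to the first vertex.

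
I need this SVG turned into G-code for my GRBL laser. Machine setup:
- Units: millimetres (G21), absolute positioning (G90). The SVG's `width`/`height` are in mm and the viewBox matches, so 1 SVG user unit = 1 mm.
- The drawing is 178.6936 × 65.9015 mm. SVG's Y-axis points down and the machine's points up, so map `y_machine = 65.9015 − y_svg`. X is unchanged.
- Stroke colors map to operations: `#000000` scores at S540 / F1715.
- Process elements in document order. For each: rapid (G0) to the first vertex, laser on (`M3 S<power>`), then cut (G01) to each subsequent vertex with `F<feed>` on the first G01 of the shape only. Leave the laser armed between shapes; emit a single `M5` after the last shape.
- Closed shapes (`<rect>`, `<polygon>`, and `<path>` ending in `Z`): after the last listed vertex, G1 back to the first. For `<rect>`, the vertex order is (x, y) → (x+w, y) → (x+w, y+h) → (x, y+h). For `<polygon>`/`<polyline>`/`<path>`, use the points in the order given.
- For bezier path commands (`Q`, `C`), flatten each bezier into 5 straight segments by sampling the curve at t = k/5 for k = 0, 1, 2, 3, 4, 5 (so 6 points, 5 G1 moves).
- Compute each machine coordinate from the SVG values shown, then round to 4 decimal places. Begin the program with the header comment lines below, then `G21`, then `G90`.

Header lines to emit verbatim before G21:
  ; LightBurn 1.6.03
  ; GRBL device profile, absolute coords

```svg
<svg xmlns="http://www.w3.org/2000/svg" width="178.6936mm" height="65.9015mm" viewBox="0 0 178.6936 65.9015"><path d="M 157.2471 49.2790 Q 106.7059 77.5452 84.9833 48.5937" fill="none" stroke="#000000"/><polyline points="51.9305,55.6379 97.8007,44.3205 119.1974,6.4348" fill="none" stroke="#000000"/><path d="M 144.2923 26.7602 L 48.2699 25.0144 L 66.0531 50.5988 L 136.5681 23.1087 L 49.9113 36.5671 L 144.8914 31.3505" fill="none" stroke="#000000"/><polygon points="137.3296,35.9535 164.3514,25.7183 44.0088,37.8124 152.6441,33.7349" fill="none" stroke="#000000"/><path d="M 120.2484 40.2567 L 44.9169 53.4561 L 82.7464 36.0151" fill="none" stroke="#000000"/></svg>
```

; LightBurn 1.6.03
; GRBL device profile, absolute coords
G21
G90
G0 X157.2471 Y16.6225
M3 S540
G01 X138.1834 Y7.6047 F1715
G01 X121.4251 Y3.1644
G01 X106.9724 Y3.3014
G01 X94.8251 Y8.0159
G01 X84.9833 Y17.3078
G0 X51.9305 Y10.2636
M3 S540
G01 X97.8007 Y21.5810 F1715
G01 X119.1974 Y59.4667
G0 X144.2923 Y39.1413
M3 S540
G01 X48.2699 Y40.8871 F1715
G01 X66.0531 Y15.3027
G01 X136.5681 Y42.7928
G01 X49.9113 Y29.3344
G01 X144.8914 Y34.5510
G0 X137.3296 Y29.9480
M3 S540
G01 X164.3514 Y40.1832 F1715
G01 X44.0088 Y28.0891
G01 X152.6441 Y32.1666
G01 X137.3296 Y29.9480
G0 X120.2484 Y25.6448
M3 S540
G01 X44.9169 Y12.4454 F1715
G01 X82.7464 Y29.8864
M5

Since the viewBox matches the mm dimensions, user units are millimetres directly. The only transform is the Y-flip y_m = 65.9015 − y_svg.

Shape 1 is a quadratic bezier drawn with `<path>`. Its stroke #000000 means score at S540, F1715. After flipping Y the toolpath is (157.2471,16.6225) → (138.1834,7.6047) → (121.4251,3.1644) → (106.9724,3.3014) → (94.8251,8.0159) → (84.9833,17.3078).

Shape 2 is a open polyline drawn with `<polyline>`. Its stroke #000000 means score at S540, F1715. After flipping Y the toolpath is (51.9305,10.2636) → (97.8007,21.5810) → (119.1974,59.4667).

Shape 3 is a open polyline drawn with `<path>`. Its stroke #000000 means score at S540, F1715. After flipping Y the toolpath is (144.2923,39.1413) → (48.2699,40.8871) → (66.0531,15.3027) → (136.5681,42.7928) → (49.9113,29.3344) → (144.8914,34.5510).

Shape 4 is a closed polygon drawn with `<polygon>`. Its stroke #000000 means score at S540, F1715. After flipping Y the toolpath is (137.3296,29.9480) → (164.3514,40.1832) → (44.0088,28.0891) → (152.6441,32.1666) → (137.3296,29.9480), returning to the start.

Shape 5 is a open polyline drawn with `<path>`. Its stroke #000000 means score at S540, F1715. After flipping Y the toolpath is (120.2484,25.6448) → (44.9169,12.4454) → (82.7464,29.8864).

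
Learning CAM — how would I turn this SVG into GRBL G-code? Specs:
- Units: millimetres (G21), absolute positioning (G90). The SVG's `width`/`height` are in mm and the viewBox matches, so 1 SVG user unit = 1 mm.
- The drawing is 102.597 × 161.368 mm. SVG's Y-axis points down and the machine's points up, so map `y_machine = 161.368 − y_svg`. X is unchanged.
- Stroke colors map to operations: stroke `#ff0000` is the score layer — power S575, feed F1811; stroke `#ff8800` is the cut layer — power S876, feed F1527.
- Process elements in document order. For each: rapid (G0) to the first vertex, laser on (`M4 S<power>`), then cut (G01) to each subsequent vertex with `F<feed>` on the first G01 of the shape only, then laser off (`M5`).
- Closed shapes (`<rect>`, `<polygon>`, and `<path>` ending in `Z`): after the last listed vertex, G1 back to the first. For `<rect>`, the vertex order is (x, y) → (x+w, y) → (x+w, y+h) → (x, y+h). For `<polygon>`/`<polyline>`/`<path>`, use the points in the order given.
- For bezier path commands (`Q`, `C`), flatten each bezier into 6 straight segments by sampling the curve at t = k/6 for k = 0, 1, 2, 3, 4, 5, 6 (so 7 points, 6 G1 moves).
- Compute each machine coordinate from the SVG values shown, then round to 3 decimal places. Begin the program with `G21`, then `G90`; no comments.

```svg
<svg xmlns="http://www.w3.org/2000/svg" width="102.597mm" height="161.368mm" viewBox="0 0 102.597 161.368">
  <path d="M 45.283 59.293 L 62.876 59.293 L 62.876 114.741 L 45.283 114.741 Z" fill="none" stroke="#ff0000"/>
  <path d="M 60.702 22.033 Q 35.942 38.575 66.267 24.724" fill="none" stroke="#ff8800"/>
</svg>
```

G21
G90
G0 X45.283 Y102.075
M4 S575
G01 X62.876 Y102.075 F1811
G01 X62.876 Y46.627
G01 X45.283 Y46.627
G01 X45.283 Y102.075
M5
G0 X60.702 Y139.335
M4 S876
G01 X53.979 Y134.665 F1527
G01 X50.316 Y131.684
G01 X49.713 Y130.391
G01 X52.171 Y130.787
G01 X57.689 Y132.871
G01 X66.267 Y136.644
M5

1 u = 1 mm; y_m = 161.368 − y.

[1] `<path>` rectangle, #ff0000→score S575 F1811: (45.283,102.075) → (62.876,102.075) → (62.876,46.627) → (45.283,46.627) → (45.283,102.075) (closed)

[2] `<path>` quadratic bezier, #ff8800→cut S876 F1527: (60.702,139.335) → (53.979,134.665) → (50.316,131.684) → (49.713,130.391) → (52.171,130.787) → (57.689,132.871) → (66.267,136.644)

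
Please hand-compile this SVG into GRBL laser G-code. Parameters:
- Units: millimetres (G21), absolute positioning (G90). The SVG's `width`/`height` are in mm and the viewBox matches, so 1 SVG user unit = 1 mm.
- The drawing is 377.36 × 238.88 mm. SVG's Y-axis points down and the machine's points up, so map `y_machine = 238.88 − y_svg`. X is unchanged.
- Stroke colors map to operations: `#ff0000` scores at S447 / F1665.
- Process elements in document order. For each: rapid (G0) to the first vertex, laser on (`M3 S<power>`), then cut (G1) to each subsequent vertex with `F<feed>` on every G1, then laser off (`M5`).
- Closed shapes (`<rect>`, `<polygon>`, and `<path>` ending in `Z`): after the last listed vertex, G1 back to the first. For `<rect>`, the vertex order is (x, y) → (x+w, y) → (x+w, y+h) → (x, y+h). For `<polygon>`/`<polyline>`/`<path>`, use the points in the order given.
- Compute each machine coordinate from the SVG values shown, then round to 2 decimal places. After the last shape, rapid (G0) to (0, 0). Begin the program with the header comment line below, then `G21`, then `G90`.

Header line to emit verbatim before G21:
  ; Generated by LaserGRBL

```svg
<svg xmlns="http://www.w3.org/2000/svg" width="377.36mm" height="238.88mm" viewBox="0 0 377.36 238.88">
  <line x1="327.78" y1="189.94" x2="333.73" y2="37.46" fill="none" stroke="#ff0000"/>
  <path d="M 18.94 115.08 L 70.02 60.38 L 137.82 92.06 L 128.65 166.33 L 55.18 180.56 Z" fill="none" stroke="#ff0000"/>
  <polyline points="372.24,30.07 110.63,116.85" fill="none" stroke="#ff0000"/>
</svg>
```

Since the viewBox matches the mm dimensions, user units are millimetres directly. The only transform is the Y-flip y_m = 238.88 − y_svg.

Shape 1 is a line segment drawn with `<line>`. Its stroke #ff0000 means score at S447, F1665. After flipping Y the toolpath is (327.78,48.94) → (333.73,201.42).

Shape 2 is a regular polygon drawn with `<path>`. Its stroke #ff0000 means score at S447, F1665. After flipping Y the toolpath is (18.94,123.80) → (70.02,178.50) → (137.82,146.82) → (128.65,72.55) → (55.18,58.32) → (18.94,123.80), returning to the start.

Shape 3 is a line segment drawn with `<polyline>`. Its stroke #ff0000 means score at S447, F1665. After flipping Y the toolpath is (372.24,208.81) → (110.63,122.03).

; Generated by LaserGRBL
G21
G90
G0 X327.78 Y48.94
M3 S447
G1 X333.73 Y201.42 F1665
M5
G0 X18.94 Y123.80
M3 S447
G1 X70.02 Y178.50 F1665
G1 X137.82 Y146.82 F1665
G1 X128.65 Y72.55 F1665
G1 X55.18 Y58.32 F1665
G1 X18.94 Y123.80 F1665
M5
G0 X372.24 Y208.81
M3 S447
G1 X110.63 Y122.03 F1665
M5
G0 X0.00 Y0.00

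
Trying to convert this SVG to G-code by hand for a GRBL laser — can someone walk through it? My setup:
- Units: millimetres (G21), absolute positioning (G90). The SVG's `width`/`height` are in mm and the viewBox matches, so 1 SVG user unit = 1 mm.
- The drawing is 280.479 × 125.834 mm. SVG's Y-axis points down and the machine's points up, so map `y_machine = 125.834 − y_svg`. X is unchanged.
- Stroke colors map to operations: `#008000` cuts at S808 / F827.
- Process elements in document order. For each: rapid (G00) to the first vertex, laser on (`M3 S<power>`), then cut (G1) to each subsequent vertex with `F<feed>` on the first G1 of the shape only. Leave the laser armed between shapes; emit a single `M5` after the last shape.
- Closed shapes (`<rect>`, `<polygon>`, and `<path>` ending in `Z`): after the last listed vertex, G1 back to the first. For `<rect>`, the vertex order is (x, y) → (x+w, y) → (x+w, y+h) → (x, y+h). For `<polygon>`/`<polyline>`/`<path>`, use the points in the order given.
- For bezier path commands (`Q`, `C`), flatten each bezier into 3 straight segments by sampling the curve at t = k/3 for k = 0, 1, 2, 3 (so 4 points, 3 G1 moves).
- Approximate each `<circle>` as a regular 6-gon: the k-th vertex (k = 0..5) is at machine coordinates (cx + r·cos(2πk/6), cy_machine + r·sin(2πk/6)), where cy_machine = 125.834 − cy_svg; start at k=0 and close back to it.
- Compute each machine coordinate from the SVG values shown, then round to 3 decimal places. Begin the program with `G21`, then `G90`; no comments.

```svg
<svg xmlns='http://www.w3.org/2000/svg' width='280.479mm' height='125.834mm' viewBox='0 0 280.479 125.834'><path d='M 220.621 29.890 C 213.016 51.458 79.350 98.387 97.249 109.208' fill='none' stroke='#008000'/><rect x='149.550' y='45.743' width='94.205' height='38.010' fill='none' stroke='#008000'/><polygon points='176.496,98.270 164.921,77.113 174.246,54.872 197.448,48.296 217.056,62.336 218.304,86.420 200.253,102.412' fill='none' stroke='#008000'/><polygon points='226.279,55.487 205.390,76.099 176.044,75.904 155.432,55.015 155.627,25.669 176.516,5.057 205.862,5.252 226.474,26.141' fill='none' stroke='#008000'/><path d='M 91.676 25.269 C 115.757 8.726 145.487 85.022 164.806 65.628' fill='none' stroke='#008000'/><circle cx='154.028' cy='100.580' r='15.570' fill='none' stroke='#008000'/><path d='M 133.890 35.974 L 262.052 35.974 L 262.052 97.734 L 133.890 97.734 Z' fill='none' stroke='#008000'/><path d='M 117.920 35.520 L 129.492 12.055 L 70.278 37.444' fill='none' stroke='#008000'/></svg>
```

G21
G90
G00 X220.621 Y95.944
M3 S808
G1 X181.278 Y68.199 F827
G1 X119.589 Y37.206
G1 X97.249 Y16.626
G00 X149.550 Y80.091
M3 S808
G1 X243.755 Y80.091 F827
G1 X243.755 Y42.081
G1 X149.550 Y42.081
G1 X149.550 Y80.091
G00 X176.496 Y27.564
M3 S808
G1 X164.921 Y48.721 F827
G1 X174.246 Y70.962
G1 X197.448 Y77.538
G1 X217.056 Y63.498
G1 X218.304 Y39.414
G1 X200.253 Y23.422
G1 X176.496 Y27.564
G00 X226.279 Y70.347
M3 S808
G1 X205.390 Y49.735 F827
G1 X176.044 Y49.930
G1 X155.432 Y70.819
G1 X155.627 Y100.165
G1 X176.516 Y120.777
G1 X205.862 Y120.582
G1 X226.474 Y99.693
G1 X226.279 Y70.347
G00 X91.676 Y100.565
M3 S808
G1 X117.045 Y93.144 F827
G1 X142.611 Y65.726
G1 X164.806 Y60.206
G00 X169.598 Y25.254
M3 S808
G1 X161.813 Y38.738 F827
G1 X146.243 Y38.738
G1 X138.458 Y25.254
G1 X146.243 Y11.770
G1 X161.813 Y11.770
G1 X169.598 Y25.254
G00 X133.890 Y89.860
M3 S808
G1 X262.052 Y89.860 F827
G1 X262.052 Y28.100
G1 X133.890 Y28.100
G1 X133.890 Y89.860
G00 X117.920 Y90.314
M3 S808
G1 X129.492 Y113.779 F827
G1 X70.278 Y88.390
M5

viewBox `0 0 280.479 125.834` with mm width/height → 1 unit = 1 mm. Flip: y_m = 125.834 − y_svg.

**Shape 1** — `<path>` cubic bezier, stroke `#008000` → cut (S808, F827). Control points (SVG): P0=(220.621,29.890), P1=(213.016,51.458), P2=(79.350,98.387), P3=(97.249,109.208); sampled at t=k/3. Machine vertices: (220.621,95.944) → (181.278,68.199) → (119.589,37.206) → (97.249,16.626). Open path.

**Shape 2** — `<rect>` rectangle, stroke `#008000` → cut (S808, F827). Machine vertices: (149.550,80.091) → (243.755,80.091) → (243.755,42.081) → (149.550,42.081) → (149.550,80.091). Closed: final G1 returns to the first vertex.

**Shape 3** — `<polygon>` regular polygon, stroke `#008000` → cut (S808, F827). Machine vertices: (176.496,27.564) → (164.921,48.721) → (174.246,70.962) → (197.448,77.538) → (217.056,63.498) → (218.304,39.414) → (200.253,23.422) → (176.496,27.564). Closed: final G1 returns to the first vertex.

**Shape 4** — `<polygon>` regular polygon, stroke `#008000` → cut (S808, F827). Machine vertices: (226.279,70.347) → (205.390,49.735) → (176.044,49.930) → (155.432,70.819) → (155.627,100.165) → (176.516,120.777) → (205.862,120.582) → (226.474,99.693) → (226.279,70.347). Closed: final G1 returns to the first vertex.

**Shape 5** — `<path>` cubic bezier, stroke `#008000` → cut (S808, F827). Control points (SVG): P0=(91.676,25.269), P1=(115.757,8.726), P2=(145.487,85.022), P3=(164.806,65.628); sampled at t=k/3. Machine vertices: (91.676,100.565) → (117.045,93.144) → (142.611,65.726) → (164.806,60.206). Open path.

**Shape 6** — `<circle>` circle, stroke `#008000` → cut (S808, F827). Machine vertices: (169.598,25.254) → (161.813,38.738) → (146.243,38.738) → (138.458,25.254) → (146.243,11.770) → (161.813,11.770) → (169.598,25.254). Closed: final G1 returns to the first vertex.

**Shape 7** — `<path>` rectangle, stroke `#008000` → cut (S808, F827). Machine vertices: (133.890,89.860) → (262.052,89.860) → (262.052,28.100) → (133.890,28.100) → (133.890,89.860). Closed: final G1 returns to the first vertex.

**Shape 8** — `<path>` open polyline, stroke `#008000` → cut (S808, F827). Machine vertices: (117.920,90.314) → (129.492,113.779) → (70.278,88.390). Open path.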